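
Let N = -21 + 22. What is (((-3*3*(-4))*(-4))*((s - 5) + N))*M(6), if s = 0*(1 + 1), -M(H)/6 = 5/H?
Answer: -2880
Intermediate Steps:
N = 1
M(H) = -30/H
s = 0 (s = 0*2 = 0)
(((-3*3*(-4))*(-4))*((s - 5) + N))*M(6) = (((-3*3*(-4))*(-4))*((0 - 5) + 1))*(-30/6) = ((-9*(-4)*(-4))*(-5 + 1))*(-30*1/6) = ((36*(-4))*(-4))*(-5) = -144*(-4)*(-5) = 576*(-5) = -2880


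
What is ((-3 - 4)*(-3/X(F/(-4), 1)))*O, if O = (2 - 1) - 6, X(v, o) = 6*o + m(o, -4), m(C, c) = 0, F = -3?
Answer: -35/2 ≈ -17.500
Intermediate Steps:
X(v, o) = 6*o (X(v, o) = 6*o + 0 = 6*o)
O = -5 (O = 1 - 6 = -5)
((-3 - 4)*(-3/X(F/(-4), 1)))*O = ((-3 - 4)*(-3/(6*1)))*(-5) = -(-21)/6*(-5) = -7*(-½)*(-5) = (7/2)*(-5) = -35/2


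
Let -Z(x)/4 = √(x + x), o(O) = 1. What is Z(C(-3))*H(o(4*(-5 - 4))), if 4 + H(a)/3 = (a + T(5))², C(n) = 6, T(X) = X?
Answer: -768*√3 ≈ -1330.2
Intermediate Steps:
Z(x) = -4*√2*√x (Z(x) = -4*√(x + x) = -4*√2*√x)
H(a) = -12 + 3*(5 + a)² (H(a) = -12 + 3*(a + 5)² = -12 + 3*(5 + a)²)
Z(C(-3))*H(o(4*(-5 - 4))) = (-4*√2*√6)*(-12 + 3*(5 + 1)²) = (-8*√3)*(-12 + 3*6²) = (-8*√3)*(-12 + 3*36) = (-8*√3)*(-12 + 108) = -8*√3*96 = -768*√3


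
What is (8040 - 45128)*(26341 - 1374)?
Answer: -925976096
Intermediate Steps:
(8040 - 45128)*(26341 - 1374) = -37088*24967 = -925976096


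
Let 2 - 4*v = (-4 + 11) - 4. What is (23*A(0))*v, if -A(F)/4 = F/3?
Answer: 0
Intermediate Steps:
A(F) = -4*F/3
v = -1/4 (v = 1/2 - ((-4 + 11) - 4)/4 = 1/2 - (7 - 4)/4 = 1/2 - 1/4*3 = 1/2 - 3/4 = -1/4 ≈ -0.25000)
(23*A(0))*v = (23*(-4/3*0))*(-1/4) = (23*0)*(-1/4) = 0*(-1/4) = 0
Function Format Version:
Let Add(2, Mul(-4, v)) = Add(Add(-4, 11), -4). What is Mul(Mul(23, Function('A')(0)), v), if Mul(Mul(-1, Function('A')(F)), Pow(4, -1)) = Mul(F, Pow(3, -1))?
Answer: 0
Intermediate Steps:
Function('A')(F) = Mul(Rational(-4, 3), F) (Function('A')(F) = Mul(-4, Mul(F, Pow(3, -1))) = Mul(-4, Mul(F, Rational(1, 3))) = Mul(-4, Mul(Rational(1, 3), F)) = Mul(Rational(-4, 3), F))
v = Rational(-1, 4) (v = Add(Rational(1, 2), Mul(Rational(-1, 4), Add(Add(-4, 11), -4))) = Add(Rational(1, 2), Mul(Rational(-1, 4), Add(7, -4))) = Add(Rational(1, 2), Mul(Rational(-1, 4), 3)) = Add(Rational(1, 2), Rational(-3, 4)) = Rational(-1, 4) ≈ -0.25000)
Mul(Mul(23, Function('A')(0)), v) = Mul(Mul(23, Mul(Rational(-4, 3), 0)), Rational(-1, 4)) = Mul(Mul(23, 0), Rational(-1, 4)) = Mul(0, Rational(-1, 4)) = 0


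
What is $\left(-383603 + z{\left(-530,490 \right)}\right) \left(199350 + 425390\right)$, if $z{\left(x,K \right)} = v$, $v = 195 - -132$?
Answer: $-239447848240$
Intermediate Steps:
$v = 327$ ($v = 195 + 132 = 327$)
$z{\left(x,K \right)} = 327$
$\left(-383603 + z{\left(-530,490 \right)}\right) \left(199350 + 425390\right) = \left(-383603 + 327\right) \left(199350 + 425390\right) = \left(-383276\right) 624740 = -239447848240$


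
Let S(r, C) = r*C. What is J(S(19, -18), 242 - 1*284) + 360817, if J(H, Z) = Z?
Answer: 360775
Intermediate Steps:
S(r, C) = C*r
J(S(19, -18), 242 - 1*284) + 360817 = (242 - 1*284) + 360817 = (242 - 284) + 360817 = -42 + 360817 = 360775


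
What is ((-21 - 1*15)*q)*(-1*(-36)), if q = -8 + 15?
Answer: -9072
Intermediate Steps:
q = 7
((-21 - 1*15)*q)*(-1*(-36)) = ((-21 - 1*15)*7)*(-1*(-36)) = ((-21 - 15)*7)*36 = -36*7*36 = -252*36 = -9072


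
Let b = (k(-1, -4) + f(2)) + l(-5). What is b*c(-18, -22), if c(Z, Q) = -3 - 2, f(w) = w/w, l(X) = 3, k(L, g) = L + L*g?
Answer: -35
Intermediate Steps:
f(w) = 1
c(Z, Q) = -5
b = 7 (b = (-(1 - 4) + 1) + 3 = (-1*(-3) + 1) + 3 = (3 + 1) + 3 = 4 + 3 = 7)
b*c(-18, -22) = 7*(-5) = -35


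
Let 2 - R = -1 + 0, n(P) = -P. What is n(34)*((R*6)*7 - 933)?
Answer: 27438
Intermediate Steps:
R = 3 (R = 2 - (-1 + 0) = 2 - 1*(-1) = 2 + 1 = 3)
n(34)*((R*6)*7 - 933) = (-1*34)*((3*6)*7 - 933) = -34*(18*7 - 933) = -34*(126 - 933) = -34*(-807) = 27438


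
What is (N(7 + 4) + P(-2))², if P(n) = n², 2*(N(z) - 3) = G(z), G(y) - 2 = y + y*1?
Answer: 361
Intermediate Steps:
G(y) = 2 + 2*y (G(y) = 2 + (y + y*1) = 2 + (y + y) = 2 + 2*y)
N(z) = 4 + z (N(z) = 3 + (2 + 2*z)/2 = 3 + (1 + z) = 4 + z)
(N(7 + 4) + P(-2))² = ((4 + (7 + 4)) + (-2)²)² = ((4 + 11) + 4)² = (15 + 4)² = 19² = 361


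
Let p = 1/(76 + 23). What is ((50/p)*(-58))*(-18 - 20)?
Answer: 10909800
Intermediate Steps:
p = 1/99 ≈ 0.010101
((50/p)*(-58))*(-18 - 20) = ((50/(1/99))*(-58))*(-18 - 20) = ((50*99)*(-58))*(-38) = (4950*(-58))*(-38) = -287100*(-38) = 10909800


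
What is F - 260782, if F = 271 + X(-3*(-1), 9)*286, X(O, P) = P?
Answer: -257937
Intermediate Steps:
F = 2845 (F = 271 + 9*286 = 271 + 2574 = 2845)
F - 260782 = 2845 - 260782 = -257937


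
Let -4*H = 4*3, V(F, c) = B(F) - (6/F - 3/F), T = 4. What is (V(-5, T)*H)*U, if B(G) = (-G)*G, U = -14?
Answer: -5124/5 ≈ -1024.8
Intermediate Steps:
B(G) = -G²
V(F, c) = -F² - 3/F (V(F, c) = -F² - (6/F - 3/F) = -F² - 3/F)
H = -3 ≈ -3.0000
(V(-5, T)*H)*U = (((-3 - 1*(-5)³)/(-5))*(-3))*(-14) = (-(-3 - 1*(-125))/5*(-3))*(-14) = (-(-3 + 125)/5*(-3))*(-14) = (-⅕*122*(-3))*(-14) = -122/5*(-3)*(-14) = (366/5)*(-14) = -5124/5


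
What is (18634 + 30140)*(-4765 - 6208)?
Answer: -535197102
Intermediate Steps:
(18634 + 30140)*(-4765 - 6208) = 48774*(-10973) = -535197102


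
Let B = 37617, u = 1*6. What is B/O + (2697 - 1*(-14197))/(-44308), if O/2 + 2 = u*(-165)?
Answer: -425062933/21976768 ≈ -19.341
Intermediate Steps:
u = 6
O = -1984 (O = -4 + 2*(6*(-165)) = -4 + 2*(-990) = -4 - 1980 = -1984)
B/O + (2697 - 1*(-14197))/(-44308) = 37617/(-1984) + (2697 - 1*(-14197))/(-44308) = 37617*(-1/1984) + (2697 + 14197)*(-1/44308) = -37617/1984 + 16894*(-1/44308) = -37617/1984 - 8447/22154 = -425062933/21976768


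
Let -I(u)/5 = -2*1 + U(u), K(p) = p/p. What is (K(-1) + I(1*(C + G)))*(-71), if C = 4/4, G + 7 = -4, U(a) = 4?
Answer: 639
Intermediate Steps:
K(p) = 1
G = -11 (G = -7 - 4 = -11)
C = 1 (C = 4*(1/4) = 1)
I(u) = -10 (I(u) = -5*(-2*1 + 4) = -5*(-2 + 4) = -5*2 = -10)
(K(-1) + I(1*(C + G)))*(-71) = (1 - 10)*(-71) = -9*(-71) = 639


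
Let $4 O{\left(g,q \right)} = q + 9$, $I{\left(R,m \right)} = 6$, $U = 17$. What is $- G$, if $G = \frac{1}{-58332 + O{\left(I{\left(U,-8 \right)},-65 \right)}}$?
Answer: $\frac{1}{58346} \approx 1.7139 \cdot 10^{-5}$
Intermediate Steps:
$O{\left(g,q \right)} = \frac{9}{4} + \frac{q}{4}$ ($O{\left(g,q \right)} = \frac{q + 9}{4} = \frac{9 + q}{4} = \frac{9}{4} + \frac{q}{4}$)
$G = - \frac{1}{58346}$ ($G = \frac{1}{-58332 + \left(\frac{9}{4} + \frac{1}{4} \left(-65\right)\right)} = \frac{1}{-58332 + \left(\frac{9}{4} - \frac{65}{4}\right)} = \frac{1}{-58332 - 14} = \frac{1}{-58346} = - \frac{1}{58346} \approx -1.7139 \cdot 10^{-5}$)
$- G = \left(-1\right) \left(- \frac{1}{58346}\right) = \frac{1}{58346}$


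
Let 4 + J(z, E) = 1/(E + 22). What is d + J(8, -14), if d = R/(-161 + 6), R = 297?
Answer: -7181/1240 ≈ -5.7911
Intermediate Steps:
J(z, E) = -4 + 1/(22 + E) (J(z, E) = -4 + 1/(E + 22) = -4 + 1/(22 + E))
d = -297/155 (d = 297/(-161 + 6) = 297/(-155) = 297*(-1/155) = -297/155 ≈ -1.9161)
d + J(8, -14) = -297/155 + (-87 - 4*(-14))/(22 - 14) = -297/155 + (-87 + 56)/8 = -297/155 + (1/8)*(-31) = -297/155 - 31/8 = -7181/1240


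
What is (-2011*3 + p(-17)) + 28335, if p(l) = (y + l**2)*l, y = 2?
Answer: 17355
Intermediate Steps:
p(l) = l*(2 + l**2) (p(l) = (2 + l**2)*l = l*(2 + l**2))
(-2011*3 + p(-17)) + 28335 = (-2011*3 - 17*(2 + (-17)**2)) + 28335 = (-6033 - 17*(2 + 289)) + 28335 = (-6033 - 17*291) + 28335 = (-6033 - 4947) + 28335 = -10980 + 28335 = 17355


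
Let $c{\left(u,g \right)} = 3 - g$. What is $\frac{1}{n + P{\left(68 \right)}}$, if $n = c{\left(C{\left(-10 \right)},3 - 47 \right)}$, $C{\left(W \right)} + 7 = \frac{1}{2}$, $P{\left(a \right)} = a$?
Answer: $\frac{1}{115} \approx 0.0086956$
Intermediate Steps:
$C{\left(W \right)} = - \frac{13}{2}$ ($C{\left(W \right)} = -7 + \frac{1}{2} = - \frac{13}{2}$)
$n = 47$ ($n = 3 - \left(3 - 47\right) = 3 - -44 = 3 + 44 = 47$)
$\frac{1}{n + P{\left(68 \right)}} = \frac{1}{47 + 68} = \frac{1}{115}$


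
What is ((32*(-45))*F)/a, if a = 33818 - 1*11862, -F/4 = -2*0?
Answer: 0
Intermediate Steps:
F = 0 (F = -(-8)*0 = -4*0 = 0)
a = 21956 (a = 33818 - 11862 = 21956)
((32*(-45))*F)/a = ((32*(-45))*0)/21956 = -1440*0*(1/21956) = 0*(1/21956) = 0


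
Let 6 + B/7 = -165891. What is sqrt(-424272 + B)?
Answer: I*sqrt(1585551) ≈ 1259.2*I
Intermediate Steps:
B = -1161279 (B = -42 + 7*(-165891) = -42 - 1161237 = -1161279)
sqrt(-424272 + B) = sqrt(-424272 - 1161279) = sqrt(-1585551) = I*sqrt(1585551)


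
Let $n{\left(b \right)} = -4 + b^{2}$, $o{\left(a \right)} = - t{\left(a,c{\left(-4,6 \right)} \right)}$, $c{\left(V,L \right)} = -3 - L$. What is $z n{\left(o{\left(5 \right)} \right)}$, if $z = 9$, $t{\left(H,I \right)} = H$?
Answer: $189$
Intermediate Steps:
$o{\left(a \right)} = - a$
$z n{\left(o{\left(5 \right)} \right)} = 9 \left(-4 + \left(\left(-1\right) 5\right)^{2}\right) = 9 \left(-4 + \left(-5\right)^{2}\right) = 9 \left(-4 + 25\right) = 9 \cdot 21 = 189$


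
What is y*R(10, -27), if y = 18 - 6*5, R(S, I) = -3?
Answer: 36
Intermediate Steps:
y = -12 (y = 18 - 30 = -12)
y*R(10, -27) = -12*(-3) = 36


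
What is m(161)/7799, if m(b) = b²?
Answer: 25921/7799 ≈ 3.3236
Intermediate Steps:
m(161)/7799 = 161²/7799 = 25921*(1/7799) = 25921/7799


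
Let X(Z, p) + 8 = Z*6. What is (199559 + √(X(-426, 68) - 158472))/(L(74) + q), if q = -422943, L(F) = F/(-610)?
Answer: -60865495/128997652 - 305*I*√40259/64498826 ≈ -0.47183 - 0.00094881*I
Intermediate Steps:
X(Z, p) = -8 + 6*Z (X(Z, p) = -8 + Z*6 = -8 + 6*Z)
L(F) = -F/610 (L(F) = F*(-1/610) = -F/610)
(199559 + √(X(-426, 68) - 158472))/(L(74) + q) = (199559 + √((-8 + 6*(-426)) - 158472))/(-1/610*74 - 422943) = (199559 + √((-8 - 2556) - 158472))/(-37/305 - 422943) = (199559 + √(-2564 - 158472))/(-128997652/305) = (199559 + √(-161036))*(-305/128997652) = (199559 + 2*I*√40259)*(-305/128997652) = -60865495/128997652 - 305*I*√40259/64498826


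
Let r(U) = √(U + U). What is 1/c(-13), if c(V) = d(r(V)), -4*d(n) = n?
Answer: 2*I*√26/13 ≈ 0.78446*I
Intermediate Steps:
r(U) = √2*√U (r(U) = √(2*U) = √2*√U)
d(n) = -n/4
c(V) = -√2*√V/4
1/c(-13) = 1/(-√2*√(-13)/4) = 1/(-√2*I*√13/4) = 1/(-I*√26/4) = 2*I*√26/13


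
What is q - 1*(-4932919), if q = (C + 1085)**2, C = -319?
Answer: 5519675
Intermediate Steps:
q = 586756 (q = (-319 + 1085)**2 = 766**2 = 586756)
q - 1*(-4932919) = 586756 - 1*(-4932919) = 586756 + 4932919 = 5519675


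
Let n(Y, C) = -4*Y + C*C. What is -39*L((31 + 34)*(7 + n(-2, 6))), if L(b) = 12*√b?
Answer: -468*√3315 ≈ -26946.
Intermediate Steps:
n(Y, C) = C² - 4*Y (n(Y, C) = -4*Y + C² = C² - 4*Y)
-39*L((31 + 34)*(7 + n(-2, 6))) = -468*√((31 + 34)*(7 + (6² - 4*(-2)))) = -468*√(65*(7 + (36 + 8))) = -468*√(65*(7 + 44)) = -468*√(65*51) = -468*√3315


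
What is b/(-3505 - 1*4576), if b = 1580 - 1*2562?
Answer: 982/8081 ≈ 0.12152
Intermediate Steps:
b = -982 (b = 1580 - 2562 = -982)
b/(-3505 - 1*4576) = -982/(-3505 - 1*4576) = -982/(-3505 - 4576) = -982/(-8081) = -982*(-1/8081) = 982/8081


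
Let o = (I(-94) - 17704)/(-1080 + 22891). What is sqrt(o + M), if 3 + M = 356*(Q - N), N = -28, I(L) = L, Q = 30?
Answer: 3*sqrt(1091205049763)/21811 ≈ 143.68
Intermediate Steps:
o = -17798/21811 (o = (-94 - 17704)/(-1080 + 22891) = -17798/21811 ≈ -0.81601)
M = 20645 (M = -3 + 356*(30 - 1*(-28)) = -3 + 356*(30 + 28) = -3 + 356*58 = -3 + 20648 = 20645)
sqrt(o + M) = sqrt(-17798/21811 + 20645) = sqrt(450270297/21811) = 3*sqrt(1091205049763)/21811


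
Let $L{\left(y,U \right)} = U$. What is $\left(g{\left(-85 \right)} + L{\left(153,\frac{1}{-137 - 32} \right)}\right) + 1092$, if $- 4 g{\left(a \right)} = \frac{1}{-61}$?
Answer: $\frac{45029637}{41236} \approx 1092.0$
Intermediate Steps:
$g{\left(a \right)} = \frac{1}{244}$ ($g{\left(a \right)} = - \frac{1}{4 \left(-61\right)} = \left(- \frac{1}{4}\right) \left(- \frac{1}{61}\right) = \frac{1}{244}$)
$\left(g{\left(-85 \right)} + L{\left(153,\frac{1}{-137 - 32} \right)}\right) + 1092 = \left(\frac{1}{244} + \frac{1}{-137 - 32}\right) + 1092 = \left(\frac{1}{244} + \frac{1}{-169}\right) + 1092 = \left(\frac{1}{244} - \frac{1}{169}\right) + 1092 = - \frac{75}{41236} + 1092 = \frac{45029637}{41236}$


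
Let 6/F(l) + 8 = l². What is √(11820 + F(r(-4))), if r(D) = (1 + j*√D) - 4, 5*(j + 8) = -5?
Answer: 9*√(1963339507466 - 927944*I)/115993 ≈ 108.72 - 2.5692e-5*I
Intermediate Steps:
j = -9 (j = -8 + (⅕)*(-5) = -8 - 1 = -9)
r(D) = -3 - 9*√D (r(D) = (1 - 9*√D) - 4 = -3 - 9*√D)
F(l) = 6/(-8 + l²)
√(11820 + F(r(-4))) = √(11820 + 6/(-8 + (-3 - 18*I)²))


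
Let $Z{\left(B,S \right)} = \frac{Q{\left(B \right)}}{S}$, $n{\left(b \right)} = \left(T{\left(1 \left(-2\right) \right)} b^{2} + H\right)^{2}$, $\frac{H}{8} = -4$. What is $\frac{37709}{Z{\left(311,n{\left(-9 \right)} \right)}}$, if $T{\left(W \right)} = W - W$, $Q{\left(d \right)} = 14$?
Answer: $2758144$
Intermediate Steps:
$T{\left(W \right)} = 0$
$H = -32$ ($H = 8 \left(-4\right) = -32$)
$n{\left(b \right)} = 1024$ ($n{\left(b \right)} = \left(0 b^{2} - 32\right)^{2} = \left(0 - 32\right)^{2} = \left(-32\right)^{2} = 1024$)
$Z{\left(B,S \right)} = \frac{14}{S}$
$\frac{37709}{Z{\left(311,n{\left(-9 \right)} \right)}} = \frac{37709}{14 \cdot \frac{1}{1024}} = \frac{37709}{\frac{7}{512}} = 37709 \cdot \frac{512}{7} = 2758144$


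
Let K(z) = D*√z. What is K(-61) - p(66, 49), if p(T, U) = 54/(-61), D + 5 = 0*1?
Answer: 54/61 - 5*I*√61 ≈ 0.88525 - 39.051*I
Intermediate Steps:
D = -5 (D = -5 + 0*1 = -5 + 0 = -5)
p(T, U) = -54/61 (p(T, U) = 54*(-1/61) = -54/61)
K(z) = -5*√z
K(-61) - p(66, 49) = -5*I*√61 - 1*(-54/61) = -5*I*√61 + 54/61 = 54/61 - 5*I*√61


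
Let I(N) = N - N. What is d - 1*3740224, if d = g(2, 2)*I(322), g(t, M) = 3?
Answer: -3740224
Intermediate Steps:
I(N) = 0
d = 0 (d = 3*0 = 0)
d - 1*3740224 = 0 - 1*3740224 = 0 - 3740224 = -3740224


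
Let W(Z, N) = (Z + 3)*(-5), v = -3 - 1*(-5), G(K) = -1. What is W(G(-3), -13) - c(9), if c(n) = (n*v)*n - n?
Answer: -163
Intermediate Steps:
v = 2 (v = -3 + 5 = 2)
W(Z, N) = -15 - 5*Z (W(Z, N) = (3 + Z)*(-5) = -15 - 5*Z)
c(n) = -n + 2*n**2 (c(n) = (n*2)*n - n = (2*n)*n - n = 2*n**2 - n = -n + 2*n**2)
W(G(-3), -13) - c(9) = (-15 - 5*(-1)) - 9*(-1 + 2*9) = (-15 + 5) - 9*(-1 + 18) = -10 - 9*17 = -10 - 1*153 = -10 - 153 = -163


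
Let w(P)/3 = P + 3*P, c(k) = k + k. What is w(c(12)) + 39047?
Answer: 39335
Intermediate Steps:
c(k) = 2*k
w(P) = 12*P (w(P) = 3*(P + 3*P) = 3*(4*P) = 12*P)
w(c(12)) + 39047 = 12*(2*12) + 39047 = 12*24 + 39047 = 288 + 39047 = 39335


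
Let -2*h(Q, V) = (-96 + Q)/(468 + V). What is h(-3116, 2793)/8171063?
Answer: 1606/26645836443 ≈ 6.0272e-8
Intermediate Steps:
h(Q, V) = -(-96 + Q)/(2*(468 + V))
h(-3116, 2793)/8171063 = ((96 - 1*(-3116))/(2*(468 + 2793)))/8171063 = ((½)*(96 + 3116)/3261)*(1/8171063) = ((½)*(1/3261)*3212)*(1/8171063) = (1606/3261)*(1/8171063) = 1606/26645836443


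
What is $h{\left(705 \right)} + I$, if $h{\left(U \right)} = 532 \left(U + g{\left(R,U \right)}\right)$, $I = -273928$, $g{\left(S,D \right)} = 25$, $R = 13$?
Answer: $114432$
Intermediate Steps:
$h{\left(U \right)} = 13300 + 532 U$ ($h{\left(U \right)} = 532 \left(U + 25\right) = 532 \left(25 + U\right) = 13300 + 532 U$)
$h{\left(705 \right)} + I = \left(13300 + 532 \cdot 705\right) - 273928 = \left(13300 + 375060\right) - 273928 = 388360 - 273928 = 114432$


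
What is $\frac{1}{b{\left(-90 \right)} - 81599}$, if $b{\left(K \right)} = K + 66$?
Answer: $- \frac{1}{81623} \approx -1.2251 \cdot 10^{-5}$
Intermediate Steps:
$b{\left(K \right)} = 66 + K$
$\frac{1}{b{\left(-90 \right)} - 81599} = \frac{1}{\left(66 - 90\right) - 81599} = \frac{1}{-24 - 81599} = \frac{1}{-81623} = - \frac{1}{81623}$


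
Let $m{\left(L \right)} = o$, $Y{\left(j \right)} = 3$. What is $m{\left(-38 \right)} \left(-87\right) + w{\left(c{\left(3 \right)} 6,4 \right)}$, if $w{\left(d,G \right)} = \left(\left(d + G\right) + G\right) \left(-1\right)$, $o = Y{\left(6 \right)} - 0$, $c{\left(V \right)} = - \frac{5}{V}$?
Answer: $-259$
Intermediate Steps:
$o = 3$ ($o = 3 - 0 = 3 + 0 = 3$)
$m{\left(L \right)} = 3$
$w{\left(d,G \right)} = - d - 2 G$ ($w{\left(d,G \right)} = \left(\left(G + d\right) + G\right) \left(-1\right) = \left(d + 2 G\right) \left(-1\right) = - d - 2 G$)
$m{\left(-38 \right)} \left(-87\right) + w{\left(c{\left(3 \right)} 6,4 \right)} = 3 \left(-87\right) - \left(8 + - \frac{5}{3} \cdot 6\right) = -261 - \left(8 + \left(-5\right) \frac{1}{3} \cdot 6\right) = -261 - \left(8 - 10\right) = -261 - -2 = -261 + \left(10 - 8\right) = -261 + 2 = -259$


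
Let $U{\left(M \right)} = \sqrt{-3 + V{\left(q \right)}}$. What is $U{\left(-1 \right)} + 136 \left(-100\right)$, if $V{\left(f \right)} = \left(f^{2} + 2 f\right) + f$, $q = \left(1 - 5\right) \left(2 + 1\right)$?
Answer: $-13600 + \sqrt{105} \approx -13590.0$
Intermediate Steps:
$q = -12$ ($q = \left(-4\right) 3 = -12$)
$V{\left(f \right)} = f^{2} + 3 f$
$U{\left(M \right)} = \sqrt{105}$ ($U{\left(M \right)} = \sqrt{-3 - 12 \left(3 - 12\right)} = \sqrt{-3 - -108} = \sqrt{-3 + 108} = \sqrt{105}$)
$U{\left(-1 \right)} + 136 \left(-100\right) = \sqrt{105} + 136 \left(-100\right) = \sqrt{105} - 13600 = -13600 + \sqrt{105}$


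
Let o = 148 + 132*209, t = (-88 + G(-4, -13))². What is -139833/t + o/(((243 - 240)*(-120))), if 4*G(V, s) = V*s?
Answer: -573208/5625 ≈ -101.90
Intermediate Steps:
G(V, s) = V*s/4 (G(V, s) = (V*s)/4 = V*s/4)
t = 5625 (t = (-88 + (¼)*(-4)*(-13))² = (-88 + 13)² = (-75)² = 5625)
o = 27736 (o = 148 + 27588 = 27736)
-139833/t + o/(((243 - 240)*(-120))) = -139833/5625 + 27736/(((243 - 240)*(-120))) = -139833*1/5625 + 27736/((3*(-120))) = -15537/625 + 27736/(-360) = -15537/625 + 27736*(-1/360) = -15537/625 - 3467/45 = -573208/5625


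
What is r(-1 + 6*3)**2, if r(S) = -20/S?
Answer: 400/289 ≈ 1.3841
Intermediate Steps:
r(-1 + 6*3)**2 = (-20/(-1 + 6*3))**2 = (-20/(-1 + 18))**2 = (-20/17)**2 = 400/289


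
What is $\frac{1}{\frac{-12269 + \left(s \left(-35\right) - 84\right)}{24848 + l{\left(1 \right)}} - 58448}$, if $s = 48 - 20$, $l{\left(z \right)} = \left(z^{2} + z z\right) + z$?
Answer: $- \frac{24851}{1452504581} \approx -1.7109 \cdot 10^{-5}$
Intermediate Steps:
$l{\left(z \right)} = z + 2 z^{2}$ ($l{\left(z \right)} = \left(z^{2} + z^{2}\right) + z = 2 z^{2} + z = z + 2 z^{2}$)
$s = 28$ ($s = 48 - 20 = 28$)
$\frac{1}{\frac{-12269 + \left(s \left(-35\right) - 84\right)}{24848 + l{\left(1 \right)}} - 58448} = \frac{1}{\frac{-12269 + \left(28 \left(-35\right) - 84\right)}{24848 + 1 \left(1 + 2 \cdot 1\right)} - 58448} = \frac{1}{\frac{-12269 - 1064}{24848 + 1 \left(1 + 2\right)} - 58448} = \frac{1}{\frac{-12269 - 1064}{24848 + 1 \cdot 3} - 58448} = \frac{1}{- \frac{13333}{24848 + 3} - 58448} = \frac{1}{- \frac{13333}{24851} - 58448} = \frac{1}{- \frac{1452504581}{24851}} = - \frac{24851}{1452504581}$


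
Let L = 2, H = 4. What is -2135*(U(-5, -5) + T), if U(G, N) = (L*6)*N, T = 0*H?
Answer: 128100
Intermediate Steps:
T = 0 (T = 0*4 = 0)
U(G, N) = 12*N (U(G, N) = (2*6)*N = 12*N)
-2135*(U(-5, -5) + T) = -2135*(12*(-5) + 0) = -2135*(-60 + 0) = -2135*(-60) = 128100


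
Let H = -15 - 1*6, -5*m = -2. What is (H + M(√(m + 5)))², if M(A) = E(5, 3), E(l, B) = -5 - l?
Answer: 961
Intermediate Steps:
m = ⅖ (m = -⅕*(-2) = ⅖ ≈ 0.40000)
H = -21 (H = -15 - 6 = -21)
M(A) = -10 (M(A) = -5 - 1*5 = -5 - 5 = -10)
(H + M(√(m + 5)))² = (-21 - 10)² = (-31)² = 961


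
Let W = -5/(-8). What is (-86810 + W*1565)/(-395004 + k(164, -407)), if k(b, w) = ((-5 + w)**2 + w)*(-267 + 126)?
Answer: 228885/64724056 ≈ 0.0035363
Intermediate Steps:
W = 5/8 (W = -5*(-1/8) = 5/8 ≈ 0.62500)
k(b, w) = -141*w - 141*(-5 + w)**2 (k(b, w) = (w + (-5 + w)**2)*(-141) = -141*w - 141*(-5 + w)**2)
(-86810 + W*1565)/(-395004 + k(164, -407)) = (-86810 + (5/8)*1565)/(-395004 + (-141*(-407) - 141*(-5 - 407)**2)) = (-86810 + 7825/8)/(-395004 + (57387 - 141*(-412)**2)) = -686655/(8*(-395004 + (57387 - 141*169744))) = -686655/(8*(-395004 + (57387 - 23933904))) = -686655/(8*(-395004 - 23876517)) = -686655/8/(-24271521) = -686655/8*(-1/24271521) = 228885/64724056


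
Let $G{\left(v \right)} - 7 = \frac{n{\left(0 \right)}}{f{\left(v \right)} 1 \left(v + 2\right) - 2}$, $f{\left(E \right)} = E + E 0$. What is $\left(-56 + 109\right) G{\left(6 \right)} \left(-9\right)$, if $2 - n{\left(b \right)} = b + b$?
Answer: $- \frac{77274}{23} \approx -3359.7$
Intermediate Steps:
$f{\left(E \right)} = E$ ($f{\left(E \right)} = E + 0 = E$)
$n{\left(b \right)} = 2 - 2 b$ ($n{\left(b \right)} = 2 - \left(b + b\right) = 2 - 2 b$)
$G{\left(v \right)} = 7 + \frac{2}{-2 + v \left(2 + v\right)}$ ($G{\left(v \right)} = 7 + \frac{2 - 0}{v 1 \left(v + 2\right) - 2} = 7 + \frac{2 + 0}{v 1 \left(2 + v\right) - 2} = 7 + \frac{2}{v \left(2 + v\right) - 2} = 7 + \frac{2}{-2 + v \left(2 + v\right)}$)
$\left(-56 + 109\right) G{\left(6 \right)} \left(-9\right) = \left(-56 + 109\right) \frac{-12 + 7 \cdot 6^{2} + 14 \cdot 6}{-2 + 6^{2} + 2 \cdot 6} \left(-9\right) = 53 \frac{-12 + 7 \cdot 36 + 84}{-2 + 36 + 12} \left(-9\right) = 53 \frac{-12 + 252 + 84}{46} \left(-9\right) = 53 \cdot \frac{1}{46} \cdot 324 \left(-9\right) = 53 \cdot \frac{162}{23} \left(-9\right) = 53 \left(- \frac{1458}{23}\right) = - \frac{77274}{23}$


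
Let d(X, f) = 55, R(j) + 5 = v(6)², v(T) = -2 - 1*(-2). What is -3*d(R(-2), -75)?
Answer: -165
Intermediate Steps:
v(T) = 0 (v(T) = -2 + 2 = 0)
R(j) = -5 (R(j) = -5 + 0² = -5 + 0 = -5)
-3*d(R(-2), -75) = -3*55 = -165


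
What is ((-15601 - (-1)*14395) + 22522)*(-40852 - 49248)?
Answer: -1920571600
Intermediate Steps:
((-15601 - (-1)*14395) + 22522)*(-40852 - 49248) = ((-15601 - 1*(-14395)) + 22522)*(-90100) = ((-15601 + 14395) + 22522)*(-90100) = (-1206 + 22522)*(-90100) = 21316*(-90100) = -1920571600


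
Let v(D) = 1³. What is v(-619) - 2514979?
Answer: -2514978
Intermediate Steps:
v(D) = 1
v(-619) - 2514979 = 1 - 2514979 = -2514978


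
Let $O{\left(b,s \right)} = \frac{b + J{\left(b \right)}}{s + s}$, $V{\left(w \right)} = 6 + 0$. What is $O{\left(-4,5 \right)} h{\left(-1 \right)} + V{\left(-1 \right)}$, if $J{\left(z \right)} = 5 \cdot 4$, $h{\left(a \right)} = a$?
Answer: $\frac{22}{5} \approx 4.4$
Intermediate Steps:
$V{\left(w \right)} = 6$
$J{\left(z \right)} = 20$
$O{\left(b,s \right)} = \frac{20 + b}{2 s}$ ($O{\left(b,s \right)} = \frac{b + 20}{s + s} = \frac{20 + b}{2 s}$)
$O{\left(-4,5 \right)} h{\left(-1 \right)} + V{\left(-1 \right)} = \frac{20 - 4}{2 \cdot 5} \left(-1\right) + 6 = \frac{1}{2} \cdot \frac{1}{5} \cdot 16 \left(-1\right) + 6 = \frac{8}{5} \left(-1\right) + 6 = - \frac{8}{5} + 6 = \frac{22}{5}$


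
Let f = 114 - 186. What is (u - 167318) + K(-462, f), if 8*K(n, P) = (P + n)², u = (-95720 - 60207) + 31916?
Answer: -511369/2 ≈ -2.5568e+5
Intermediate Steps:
f = -72
u = -124011 (u = -155927 + 31916 = -124011)
K(n, P) = (P + n)²/8
(u - 167318) + K(-462, f) = (-124011 - 167318) + (-72 - 462)²/8 = -291329 + (⅛)*(-534)² = -291329 + (⅛)*285156 = -291329 + 71289/2 = -511369/2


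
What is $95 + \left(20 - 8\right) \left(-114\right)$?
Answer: $-1273$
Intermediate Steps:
$95 + \left(20 - 8\right) \left(-114\right) = 95 + 12 \left(-114\right) = 95 - 1368 = -1273$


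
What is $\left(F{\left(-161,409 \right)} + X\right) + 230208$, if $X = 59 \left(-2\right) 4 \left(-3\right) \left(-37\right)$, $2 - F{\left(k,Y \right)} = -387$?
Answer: $178205$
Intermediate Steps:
$F{\left(k,Y \right)} = 389$ ($F{\left(k,Y \right)} = 2 - -387 = 2 + 387 = 389$)
$X = -52392$ ($X = 59 \left(\left(-8\right) \left(-3\right)\right) \left(-37\right) = 59 \cdot 24 \left(-37\right) = 1416 \left(-37\right) = -52392$)
$\left(F{\left(-161,409 \right)} + X\right) + 230208 = \left(389 - 52392\right) + 230208 = -52003 + 230208 = 178205$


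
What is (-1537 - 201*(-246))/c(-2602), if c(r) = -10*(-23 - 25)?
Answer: 47909/480 ≈ 99.810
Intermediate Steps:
c(r) = 480 (c(r) = -10*(-48) = 480)
(-1537 - 201*(-246))/c(-2602) = (-1537 - 201*(-246))/480 = (-1537 + 49446)*(1/480) = 47909*(1/480) = 47909/480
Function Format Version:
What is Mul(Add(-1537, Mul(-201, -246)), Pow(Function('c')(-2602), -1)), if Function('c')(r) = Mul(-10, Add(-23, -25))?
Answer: Rational(47909, 480) ≈ 99.810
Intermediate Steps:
Function('c')(r) = 480 (Function('c')(r) = Mul(-10, -48) = 480)
Mul(Add(-1537, Mul(-201, -246)), Pow(Function('c')(-2602), -1)) = Mul(Add(-1537, Mul(-201, -246)), Pow(480, -1)) = Mul(Add(-1537, 49446), Rational(1, 480)) = Mul(47909, Rational(1, 480)) = Rational(47909, 480)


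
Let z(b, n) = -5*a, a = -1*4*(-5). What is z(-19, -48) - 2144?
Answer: -2244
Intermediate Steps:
a = 20 (a = -4*(-5) = 20)
z(b, n) = -100 (z(b, n) = -5*20 = -100)
z(-19, -48) - 2144 = -100 - 2144 = -2244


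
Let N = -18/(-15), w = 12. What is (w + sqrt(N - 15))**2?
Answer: (60 + I*sqrt(345))**2/25 ≈ 130.2 + 89.156*I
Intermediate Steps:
N = 6/5 (N = -18*(-1/15) = 6/5 ≈ 1.2000)
(w + sqrt(N - 15))**2 = (12 + sqrt(6/5 - 15))**2 = (12 + sqrt(-69/5))**2 = (12 + I*sqrt(345)/5)**2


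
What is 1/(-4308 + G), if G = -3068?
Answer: -1/7376 ≈ -0.00013557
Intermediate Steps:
1/(-4308 + G) = 1/(-4308 - 3068) = 1/(-7376) = -1/7376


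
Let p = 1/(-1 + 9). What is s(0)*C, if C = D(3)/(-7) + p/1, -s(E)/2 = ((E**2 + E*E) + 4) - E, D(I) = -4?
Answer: -39/7 ≈ -5.5714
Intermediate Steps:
p = 1/8 ≈ 0.12500
s(E) = -8 - 4*E**2 + 2*E (s(E) = -2*(((E**2 + E*E) + 4) - E) = -2*(((E**2 + E**2) + 4) - E) = -2*((2*E**2 + 4) - E) = -2*((4 + 2*E**2) - E) = -2*(4 - E + 2*E**2) = -8 - 4*E**2 + 2*E)
C = 39/56 (C = -4/(-7) + (1/8)/1 = -4*(-1/7) + (1/8)*1 = 4/7 + 1/8 = 39/56 ≈ 0.69643)
s(0)*C = (-8 - 4*0**2 + 2*0)*(39/56) = (-8 - 4*0 + 0)*(39/56) = (-8 + 0 + 0)*(39/56) = -8*39/56 = -39/7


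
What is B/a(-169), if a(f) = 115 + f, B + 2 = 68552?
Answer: -11425/9 ≈ -1269.4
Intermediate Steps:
B = 68550 (B = -2 + 68552 = 68550)
B/a(-169) = 68550/(115 - 169) = 68550/(-54) = 68550*(-1/54) = -11425/9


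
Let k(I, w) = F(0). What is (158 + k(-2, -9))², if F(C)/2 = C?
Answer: 24964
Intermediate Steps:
F(C) = 2*C
k(I, w) = 0 (k(I, w) = 2*0 = 0)
(158 + k(-2, -9))² = (158 + 0)² = 158² = 24964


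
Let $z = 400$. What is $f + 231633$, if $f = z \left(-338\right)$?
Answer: $96433$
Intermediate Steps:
$f = -135200$ ($f = 400 \left(-338\right) = -135200$)
$f + 231633 = -135200 + 231633 = 96433$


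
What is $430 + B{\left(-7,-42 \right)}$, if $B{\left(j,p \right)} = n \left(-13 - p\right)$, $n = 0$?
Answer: $430$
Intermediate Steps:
$B{\left(j,p \right)} = 0$ ($B{\left(j,p \right)} = 0 \left(-13 - p\right) = 0$)
$430 + B{\left(-7,-42 \right)} = 430 + 0 = 430$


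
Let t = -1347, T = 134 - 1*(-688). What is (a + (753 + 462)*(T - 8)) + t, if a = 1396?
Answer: 989059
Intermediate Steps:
T = 822 (T = 134 + 688 = 822)
(a + (753 + 462)*(T - 8)) + t = (1396 + (753 + 462)*(822 - 8)) - 1347 = (1396 + 1215*814) - 1347 = (1396 + 989010) - 1347 = 990406 - 1347 = 989059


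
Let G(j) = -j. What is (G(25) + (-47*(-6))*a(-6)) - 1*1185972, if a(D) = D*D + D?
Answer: -1177537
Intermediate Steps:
a(D) = D + D**2 (a(D) = D**2 + D = D + D**2)
(G(25) + (-47*(-6))*a(-6)) - 1*1185972 = (-1*25 + (-47*(-6))*(-6*(1 - 6))) - 1*1185972 = (-25 + 282*(-6*(-5))) - 1185972 = (-25 + 282*30) - 1185972 = (-25 + 8460) - 1185972 = 8435 - 1185972 = -1177537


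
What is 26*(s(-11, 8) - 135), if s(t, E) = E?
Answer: -3302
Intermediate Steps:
26*(s(-11, 8) - 135) = 26*(8 - 135) = 26*(-127) = -3302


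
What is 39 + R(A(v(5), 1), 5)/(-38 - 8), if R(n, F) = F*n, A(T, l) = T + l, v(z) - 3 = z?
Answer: 1749/46 ≈ 38.022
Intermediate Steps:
v(z) = 3 + z
39 + R(A(v(5), 1), 5)/(-38 - 8) = 39 + (5*((3 + 5) + 1))/(-38 - 8) = 39 + (5*(8 + 1))/(-46) = 39 + (5*9)*(-1/46) = 39 + 45*(-1/46) = 39 - 45/46 = 1749/46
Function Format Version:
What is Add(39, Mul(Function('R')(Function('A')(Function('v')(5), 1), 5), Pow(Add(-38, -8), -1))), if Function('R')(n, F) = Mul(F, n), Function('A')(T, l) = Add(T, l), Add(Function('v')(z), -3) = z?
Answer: Rational(1749, 46) ≈ 38.022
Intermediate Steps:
Function('v')(z) = Add(3, z)
Add(39, Mul(Function('R')(Function('A')(Function('v')(5), 1), 5), Pow(Add(-38, -8), -1))) = Add(39, Mul(Mul(5, Add(Add(3, 5), 1)), Pow(Add(-38, -8), -1))) = Add(39, Mul(Mul(5, Add(8, 1)), Pow(-46, -1))) = Add(39, Mul(Mul(5, 9), Rational(-1, 46))) = Add(39, Mul(45, Rational(-1, 46))) = Add(39, Rational(-45, 46)) = Rational(1749, 46)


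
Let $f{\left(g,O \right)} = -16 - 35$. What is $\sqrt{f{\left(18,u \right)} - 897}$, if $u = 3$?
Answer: $2 i \sqrt{237} \approx 30.79 i$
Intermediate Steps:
$f{\left(g,O \right)} = -51$ ($f{\left(g,O \right)} = -16 - 35 = -51$)
$\sqrt{f{\left(18,u \right)} - 897} = \sqrt{-51 - 897} = \sqrt{-948} = 2 i \sqrt{237}$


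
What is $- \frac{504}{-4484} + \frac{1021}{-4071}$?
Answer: $- \frac{10705}{77349} \approx -0.1384$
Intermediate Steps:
$- \frac{504}{-4484} + \frac{1021}{-4071} = \left(-504\right) \left(- \frac{1}{4484}\right) + 1021 \left(- \frac{1}{4071}\right) = \frac{126}{1121} - \frac{1021}{4071} = - \frac{10705}{77349}$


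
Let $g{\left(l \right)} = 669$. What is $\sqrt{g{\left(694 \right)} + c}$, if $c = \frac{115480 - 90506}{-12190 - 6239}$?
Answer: $\frac{\sqrt{226750913583}}{18429} \approx 25.839$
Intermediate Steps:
$c = - \frac{24974}{18429}$ ($c = \frac{24974}{-18429} = 24974 \left(- \frac{1}{18429}\right) = - \frac{24974}{18429} \approx -1.3551$)
$\sqrt{g{\left(694 \right)} + c} = \sqrt{669 - \frac{24974}{18429}} = \sqrt{\frac{12304027}{18429}} = \frac{\sqrt{226750913583}}{18429}$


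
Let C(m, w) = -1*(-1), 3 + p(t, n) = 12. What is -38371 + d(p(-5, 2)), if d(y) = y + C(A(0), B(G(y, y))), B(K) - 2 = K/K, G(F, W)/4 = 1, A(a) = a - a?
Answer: -38361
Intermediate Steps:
A(a) = 0
G(F, W) = 4 (G(F, W) = 4*1 = 4)
p(t, n) = 9 (p(t, n) = -3 + 12 = 9)
B(K) = 3 (B(K) = 2 + K/K = 2 + 1 = 3)
C(m, w) = 1
d(y) = 1 + y (d(y) = y + 1 = 1 + y)
-38371 + d(p(-5, 2)) = -38371 + (1 + 9) = -38371 + 10 = -38361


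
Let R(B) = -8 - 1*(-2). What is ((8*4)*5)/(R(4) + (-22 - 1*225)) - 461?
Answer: -116793/253 ≈ -461.63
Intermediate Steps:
R(B) = -6 (R(B) = -8 + 2 = -6)
((8*4)*5)/(R(4) + (-22 - 1*225)) - 461 = ((8*4)*5)/(-6 + (-22 - 1*225)) - 461 = (32*5)/(-6 + (-22 - 225)) - 461 = 160/(-6 - 247) - 461 = 160/(-253) - 461 = 160*(-1/253) - 461 = -160/253 - 461 = -116793/253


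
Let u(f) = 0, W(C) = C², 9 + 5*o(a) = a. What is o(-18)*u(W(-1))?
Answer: 0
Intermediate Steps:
o(a) = -9/5 + a/5
o(-18)*u(W(-1)) = (-9/5 + (⅕)*(-18))*0 = (-9/5 - 18/5)*0 = -27/5*0 = 0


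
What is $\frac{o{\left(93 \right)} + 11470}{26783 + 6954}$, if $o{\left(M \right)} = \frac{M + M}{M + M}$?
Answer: $\frac{11471}{33737} \approx 0.34001$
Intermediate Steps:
$o{\left(M \right)} = 1$ ($o{\left(M \right)} = \frac{2 M}{2 M} = 2 M \frac{1}{2 M} = 1$)
$\frac{o{\left(93 \right)} + 11470}{26783 + 6954} = \frac{1 + 11470}{26783 + 6954} = \frac{11471}{33737}$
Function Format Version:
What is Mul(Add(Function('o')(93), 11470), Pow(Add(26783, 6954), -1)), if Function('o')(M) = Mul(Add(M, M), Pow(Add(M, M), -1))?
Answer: Rational(11471, 33737) ≈ 0.34001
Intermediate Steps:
Function('o')(M) = 1 (Function('o')(M) = Mul(Mul(2, M), Pow(Mul(2, M), -1)) = Mul(Mul(2, M), Mul(Rational(1, 2), Pow(M, -1))) = 1)
Mul(Add(Function('o')(93), 11470), Pow(Add(26783, 6954), -1)) = Mul(Add(1, 11470), Pow(Add(26783, 6954), -1)) = Mul(11471, Pow(33737, -1)) = Mul(11471, Rational(1, 33737)) = Rational(11471, 33737)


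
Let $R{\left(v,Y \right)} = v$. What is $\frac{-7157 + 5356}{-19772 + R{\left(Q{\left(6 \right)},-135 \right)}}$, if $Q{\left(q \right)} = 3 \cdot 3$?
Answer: $\frac{1801}{19763} \approx 0.09113$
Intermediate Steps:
$Q{\left(q \right)} = 9$
$\frac{-7157 + 5356}{-19772 + R{\left(Q{\left(6 \right)},-135 \right)}} = \frac{-7157 + 5356}{-19772 + 9} = - \frac{1801}{-19763} = \left(-1801\right) \left(- \frac{1}{19763}\right) = \frac{1801}{19763}$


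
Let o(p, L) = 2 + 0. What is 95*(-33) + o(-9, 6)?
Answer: -3133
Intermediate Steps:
o(p, L) = 2
95*(-33) + o(-9, 6) = 95*(-33) + 2 = -3135 + 2 = -3133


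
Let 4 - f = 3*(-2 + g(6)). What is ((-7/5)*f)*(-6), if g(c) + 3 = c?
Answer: 42/5 ≈ 8.4000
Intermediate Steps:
g(c) = -3 + c
f = 1 (f = 4 - 3*(-2 + (-3 + 6)) = 4 - 3*(-2 + 3) = 4 - 3 = 1)
((-7/5)*f)*(-6) = (-7/5*1)*(-6) = (-7*⅕*1)*(-6) = -7/5*1*(-6) = -7/5*(-6) = 42/5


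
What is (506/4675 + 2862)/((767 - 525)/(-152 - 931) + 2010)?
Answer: 329339217/231262475 ≈ 1.4241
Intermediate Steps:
(506/4675 + 2862)/((767 - 525)/(-152 - 931) + 2010) = (506*(1/4675) + 2862)/(242/(-1083) + 2010) = (46/425 + 2862)/(242*(-1/1083) + 2010) = 1216396/(425*(-242/1083 + 2010)) = 1216396/(425*(2176588/1083)) = (1216396/425)*(1083/2176588) = 329339217/231262475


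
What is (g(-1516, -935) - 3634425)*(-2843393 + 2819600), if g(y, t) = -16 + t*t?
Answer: 65673819288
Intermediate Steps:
g(y, t) = -16 + t²
(g(-1516, -935) - 3634425)*(-2843393 + 2819600) = ((-16 + (-935)²) - 3634425)*(-2843393 + 2819600) = ((-16 + 874225) - 3634425)*(-23793) = (874209 - 3634425)*(-23793) = -2760216*(-23793) = 65673819288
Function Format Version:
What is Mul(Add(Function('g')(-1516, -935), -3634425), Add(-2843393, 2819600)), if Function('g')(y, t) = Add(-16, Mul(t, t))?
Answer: 65673819288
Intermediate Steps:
Function('g')(y, t) = Add(-16, Pow(t, 2))
Mul(Add(Function('g')(-1516, -935), -3634425), Add(-2843393, 2819600)) = Mul(Add(Add(-16, Pow(-935, 2)), -3634425), Add(-2843393, 2819600)) = Mul(Add(Add(-16, 874225), -3634425), -23793) = Mul(Add(874209, -3634425), -23793) = Mul(-2760216, -23793) = 65673819288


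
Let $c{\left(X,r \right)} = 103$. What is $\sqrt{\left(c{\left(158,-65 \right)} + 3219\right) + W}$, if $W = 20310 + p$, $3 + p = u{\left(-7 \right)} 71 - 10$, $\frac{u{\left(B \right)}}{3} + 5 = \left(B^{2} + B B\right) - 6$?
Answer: $5 \sqrt{1686} \approx 205.3$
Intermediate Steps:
$u{\left(B \right)} = -33 + 6 B^{2}$ ($u{\left(B \right)} = -15 + 3 \left(\left(B^{2} + B B\right) - 6\right) = -15 + 3 \left(\left(B^{2} + B^{2}\right) - 6\right) = -15 + 3 \left(2 B^{2} - 6\right) = -15 + 3 \left(-6 + 2 B^{2}\right) = -15 + \left(-18 + 6 B^{2}\right) = -33 + 6 B^{2}$)
$p = 18518$ ($p = -3 - \left(10 - \left(-33 + 6 \left(-7\right)^{2}\right) 71\right) = -3 - \left(10 - \left(-33 + 6 \cdot 49\right) 71\right) = -3 - \left(10 - \left(-33 + 294\right) 71\right) = -3 + \left(261 \cdot 71 - 10\right) = -3 + \left(18531 - 10\right) = -3 + 18521 = 18518$)
$W = 38828$ ($W = 20310 + 18518 = 38828$)
$\sqrt{\left(c{\left(158,-65 \right)} + 3219\right) + W} = \sqrt{\left(103 + 3219\right) + 38828} = \sqrt{3322 + 38828} = \sqrt{42150} = 5 \sqrt{1686}$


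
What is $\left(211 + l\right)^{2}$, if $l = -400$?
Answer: $35721$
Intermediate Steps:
$\left(211 + l\right)^{2} = \left(211 - 400\right)^{2} = \left(-189\right)^{2} = 35721$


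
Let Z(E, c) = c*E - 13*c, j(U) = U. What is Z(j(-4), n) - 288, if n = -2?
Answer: -254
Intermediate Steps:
Z(E, c) = -13*c + E*c (Z(E, c) = E*c - 13*c = -13*c + E*c)
Z(j(-4), n) - 288 = -2*(-13 - 4) - 288 = -2*(-17) - 288 = 34 - 288 = -254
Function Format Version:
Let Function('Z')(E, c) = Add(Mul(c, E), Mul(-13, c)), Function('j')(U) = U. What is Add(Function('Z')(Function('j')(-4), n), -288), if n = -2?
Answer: -254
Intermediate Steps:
Function('Z')(E, c) = Add(Mul(-13, c), Mul(E, c)) (Function('Z')(E, c) = Add(Mul(E, c), Mul(-13, c)) = Add(Mul(-13, c), Mul(E, c)))
Add(Function('Z')(Function('j')(-4), n), -288) = Add(Mul(-2, Add(-13, -4)), -288) = Add(Mul(-2, -17), -288) = Add(34, -288) = -254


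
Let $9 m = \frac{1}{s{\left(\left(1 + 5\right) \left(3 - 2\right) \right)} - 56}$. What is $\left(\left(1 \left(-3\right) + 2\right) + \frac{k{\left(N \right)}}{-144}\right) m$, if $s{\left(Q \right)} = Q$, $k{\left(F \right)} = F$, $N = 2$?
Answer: $\frac{73}{32400} \approx 0.0022531$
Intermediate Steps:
$m = - \frac{1}{450}$ ($m = \frac{1}{9 \left(\left(1 + 5\right) \left(3 - 2\right) - 56\right)} = \frac{1}{9 \left(6 \cdot 1 - 56\right)} = \frac{1}{9 \left(6 - 56\right)} = \frac{1}{9 \left(-50\right)} = \frac{1}{9} \left(- \frac{1}{50}\right) = - \frac{1}{450} \approx -0.0022222$)
$\left(\left(1 \left(-3\right) + 2\right) + \frac{k{\left(N \right)}}{-144}\right) m = \left(\left(1 \left(-3\right) + 2\right) + \frac{2}{-144}\right) \left(- \frac{1}{450}\right) = \left(\left(-3 + 2\right) + 2 \left(- \frac{1}{144}\right)\right) \left(- \frac{1}{450}\right) = \left(-1 - \frac{1}{72}\right) \left(- \frac{1}{450}\right) = \left(- \frac{73}{72}\right) \left(- \frac{1}{450}\right) = \frac{73}{32400}$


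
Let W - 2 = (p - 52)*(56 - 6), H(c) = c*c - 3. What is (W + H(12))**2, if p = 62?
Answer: 413449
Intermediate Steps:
H(c) = -3 + c**2 (H(c) = c**2 - 3 = -3 + c**2)
W = 502 (W = 2 + (62 - 52)*(56 - 6) = 2 + 10*50 = 2 + 500 = 502)
(W + H(12))**2 = (502 + (-3 + 12**2))**2 = (502 + (-3 + 144))**2 = (502 + 141)**2 = 643**2 = 413449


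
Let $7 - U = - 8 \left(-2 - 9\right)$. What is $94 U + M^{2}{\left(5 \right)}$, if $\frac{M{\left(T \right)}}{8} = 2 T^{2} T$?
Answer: $3992386$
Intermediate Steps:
$U = -81$ ($U = 7 - - 8 \left(-2 - 9\right) = 7 - \left(-8\right) \left(-11\right) = 7 - 88 = -81$)
$M{\left(T \right)} = 16 T^{3}$ ($M{\left(T \right)} = 8 \cdot 2 T^{2} T = 8 \cdot 2 T^{3} = 16 T^{3}$)
$94 U + M^{2}{\left(5 \right)} = 94 \left(-81\right) + \left(16 \cdot 5^{3}\right)^{2} = -7614 + \left(16 \cdot 125\right)^{2} = -7614 + 2000^{2} = -7614 + 4000000 = 3992386$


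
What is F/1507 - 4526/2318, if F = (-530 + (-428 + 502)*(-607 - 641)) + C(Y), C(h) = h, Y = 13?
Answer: -111045512/1746613 ≈ -63.578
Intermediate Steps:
F = -92869 (F = (-530 + (-428 + 502)*(-607 - 641)) + 13 = (-530 + 74*(-1248)) + 13 = (-530 - 92352) + 13 = -92882 + 13 = -92869)
F/1507 - 4526/2318 = -92869/1507 - 4526/2318 = -92869*1/1507 - 4526*1/2318 = -92869/1507 - 2263/1159 = -111045512/1746613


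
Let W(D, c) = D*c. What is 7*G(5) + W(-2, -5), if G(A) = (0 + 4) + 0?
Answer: 38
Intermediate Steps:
G(A) = 4 (G(A) = 4 + 0 = 4)
7*G(5) + W(-2, -5) = 7*4 - 2*(-5) = 28 + 10 = 38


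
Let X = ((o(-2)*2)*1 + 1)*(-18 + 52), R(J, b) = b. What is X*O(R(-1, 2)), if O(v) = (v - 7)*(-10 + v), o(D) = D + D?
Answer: -9520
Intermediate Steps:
o(D) = 2*D
O(v) = (-10 + v)*(-7 + v) (O(v) = (-7 + v)*(-10 + v) = (-10 + v)*(-7 + v))
X = -238 (X = (((2*(-2))*2)*1 + 1)*(-18 + 52) = (-4*2*1 + 1)*34 = (-8*1 + 1)*34 = (-8 + 1)*34 = -7*34 = -238)
X*O(R(-1, 2)) = -238*(70 + 2² - 17*2) = -238*(70 + 4 - 34) = -238*40 = -9520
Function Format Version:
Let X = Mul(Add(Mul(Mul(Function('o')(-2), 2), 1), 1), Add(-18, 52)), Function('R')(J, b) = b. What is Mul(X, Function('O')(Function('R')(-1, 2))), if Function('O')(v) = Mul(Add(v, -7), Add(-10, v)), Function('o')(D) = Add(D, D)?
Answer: -9520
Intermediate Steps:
Function('o')(D) = Mul(2, D)
Function('O')(v) = Mul(Add(-10, v), Add(-7, v)) (Function('O')(v) = Mul(Add(-7, v), Add(-10, v)) = Mul(Add(-10, v), Add(-7, v)))
X = -238 (X = Mul(Add(Mul(Mul(Mul(2, -2), 2), 1), 1), Add(-18, 52)) = Mul(Add(Mul(Mul(-4, 2), 1), 1), 34) = Mul(Add(Mul(-8, 1), 1), 34) = Mul(Add(-8, 1), 34) = Mul(-7, 34) = -238)
Mul(X, Function('O')(Function('R')(-1, 2))) = Mul(-238, Add(70, Pow(2, 2), Mul(-17, 2))) = Mul(-238, Add(70, 4, -34)) = Mul(-238, 40) = -9520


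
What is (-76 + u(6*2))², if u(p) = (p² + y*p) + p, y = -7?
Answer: 16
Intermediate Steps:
u(p) = p² - 6*p (u(p) = (p² - 7*p) + p = p² - 6*p)
(-76 + u(6*2))² = (-76 + (6*2)*(-6 + 6*2))² = (-76 + 12*(-6 + 12))² = (-76 + 12*6)² = (-76 + 72)² = (-4)² = 16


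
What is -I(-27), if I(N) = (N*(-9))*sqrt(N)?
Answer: -729*I*sqrt(3) ≈ -1262.7*I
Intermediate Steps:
I(N) = -9*N**(3/2) (I(N) = (-9*N)*sqrt(N) = -9*N**(3/2))
-I(-27) = -(-9)*(-27)**(3/2) = -(-9)*(-81*I*sqrt(3)) = -729*I*sqrt(3)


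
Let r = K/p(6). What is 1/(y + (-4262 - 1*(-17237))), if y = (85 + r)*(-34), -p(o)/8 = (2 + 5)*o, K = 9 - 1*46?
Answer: 168/1693651 ≈ 9.9194e-5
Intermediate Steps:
K = -37 (K = 9 - 46 = -37)
p(o) = -56*o (p(o) = -8*(2 + 5)*o = -56*o)
r = 37/336 (r = -37/((-56*6)) = -37/(-336) = -37*(-1/336) = 37/336 ≈ 0.11012)
y = -486149/168 (y = (85 + 37/336)*(-34) = (28597/336)*(-34) = -486149/168 ≈ -2893.7)
1/(y + (-4262 - 1*(-17237))) = 1/(-486149/168 + (-4262 - 1*(-17237))) = 1/(-486149/168 + (-4262 + 17237)) = 1/(-486149/168 + 12975) = 1/(1693651/168) = 168/1693651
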